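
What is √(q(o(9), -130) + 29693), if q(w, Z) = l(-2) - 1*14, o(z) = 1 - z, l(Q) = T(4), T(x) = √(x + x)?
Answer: √(29679 + 2*√2) ≈ 172.28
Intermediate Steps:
T(x) = √2*√x (T(x) = √(2*x) = √2*√x)
l(Q) = 2*√2 (l(Q) = √2*√4 = √2*2 = 2*√2)
q(w, Z) = -14 + 2*√2 (q(w, Z) = 2*√2 - 1*14 = 2*√2 - 14 = -14 + 2*√2)
√(q(o(9), -130) + 29693) = √((-14 + 2*√2) + 29693) = √(29679 + 2*√2)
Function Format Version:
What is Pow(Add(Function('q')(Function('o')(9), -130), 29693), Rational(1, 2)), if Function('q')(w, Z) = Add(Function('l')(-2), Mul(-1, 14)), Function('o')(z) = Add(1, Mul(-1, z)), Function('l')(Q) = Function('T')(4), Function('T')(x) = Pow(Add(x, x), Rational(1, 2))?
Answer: Pow(Add(29679, Mul(2, Pow(2, Rational(1, 2)))), Rational(1, 2)) ≈ 172.28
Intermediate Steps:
Function('T')(x) = Mul(Pow(2, Rational(1, 2)), Pow(x, Rational(1, 2))) (Function('T')(x) = Pow(Mul(2, x), Rational(1, 2)) = Mul(Pow(2, Rational(1, 2)), Pow(x, Rational(1, 2))))
Function('l')(Q) = Mul(2, Pow(2, Rational(1, 2))) (Function('l')(Q) = Mul(Pow(2, Rational(1, 2)), Pow(4, Rational(1, 2))) = Mul(Pow(2, Rational(1, 2)), 2) = Mul(2, Pow(2, Rational(1, 2))))
Function('q')(w, Z) = Add(-14, Mul(2, Pow(2, Rational(1, 2)))) (Function('q')(w, Z) = Add(Mul(2, Pow(2, Rational(1, 2))), Mul(-1, 14)) = Add(Mul(2, Pow(2, Rational(1, 2))), -14) = Add(-14, Mul(2, Pow(2, Rational(1, 2)))))
Pow(Add(Function('q')(Function('o')(9), -130), 29693), Rational(1, 2)) = Pow(Add(Add(-14, Mul(2, Pow(2, Rational(1, 2)))), 29693), Rational(1, 2)) = Pow(Add(29679, Mul(2, Pow(2, Rational(1, 2)))), Rational(1, 2))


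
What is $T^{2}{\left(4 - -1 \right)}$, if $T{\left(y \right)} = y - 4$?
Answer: $1$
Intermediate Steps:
$T{\left(y \right)} = -4 + y$
$T^{2}{\left(4 - -1 \right)} = \left(-4 + \left(4 - -1\right)\right)^{2} = \left(-4 + \left(4 + 1\right)\right)^{2} = \left(-4 + 5\right)^{2} = 1^{2} = 1$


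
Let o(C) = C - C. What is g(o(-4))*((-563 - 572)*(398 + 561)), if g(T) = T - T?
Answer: 0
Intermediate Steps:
o(C) = 0
g(T) = 0
g(o(-4))*((-563 - 572)*(398 + 561)) = 0*((-563 - 572)*(398 + 561)) = 0*(-1135*959) = 0*(-1088465) = 0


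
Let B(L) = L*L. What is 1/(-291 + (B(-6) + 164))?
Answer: -1/91 ≈ -0.010989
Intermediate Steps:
B(L) = L**2
1/(-291 + (B(-6) + 164)) = 1/(-291 + ((-6)**2 + 164)) = 1/(-291 + (36 + 164)) = 1/(-291 + 200) = 1/(-91) = -1/91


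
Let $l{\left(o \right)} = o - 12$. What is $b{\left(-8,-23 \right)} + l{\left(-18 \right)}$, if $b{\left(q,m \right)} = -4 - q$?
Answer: $-26$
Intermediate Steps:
$l{\left(o \right)} = -12 + o$
$b{\left(-8,-23 \right)} + l{\left(-18 \right)} = \left(-4 - -8\right) - 30 = \left(-4 + 8\right) - 30 = 4 - 30 = -26$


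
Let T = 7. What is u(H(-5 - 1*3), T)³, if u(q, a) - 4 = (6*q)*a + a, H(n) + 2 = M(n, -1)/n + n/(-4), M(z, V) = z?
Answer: 148877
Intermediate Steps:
H(n) = -1 - n/4 (H(n) = -2 + (n/n + n/(-4)) = -2 + (1 + n*(-¼)) = -2 + (1 - n/4) = -1 - n/4)
u(q, a) = 4 + a + 6*a*q (u(q, a) = 4 + ((6*q)*a + a) = 4 + (6*a*q + a) = 4 + (a + 6*a*q) = 4 + a + 6*a*q)
u(H(-5 - 1*3), T)³ = (4 + 7 + 6*7*(-1 - (-5 - 1*3)/4))³ = (4 + 7 + 6*7*(-1 - (-5 - 3)/4))³ = (4 + 7 + 6*7*(-1 - ¼*(-8)))³ = (4 + 7 + 6*7*(-1 + 2))³ = (4 + 7 + 6*7*1)³ = (4 + 7 + 42)³ = 53³ = 148877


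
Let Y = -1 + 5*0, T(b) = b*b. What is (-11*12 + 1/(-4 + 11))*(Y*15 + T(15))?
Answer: -27690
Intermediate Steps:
T(b) = b**2
Y = -1 (Y = -1 + 0 = -1)
(-11*12 + 1/(-4 + 11))*(Y*15 + T(15)) = (-11*12 + 1/(-4 + 11))*(-1*15 + 15**2) = (-132 + 1/7)*(-15 + 225) = (-132 + 1/7)*210 = -923/7*210 = -27690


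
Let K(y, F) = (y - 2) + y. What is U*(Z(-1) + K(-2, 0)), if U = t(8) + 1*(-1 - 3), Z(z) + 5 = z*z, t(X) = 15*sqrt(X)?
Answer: 40 - 300*sqrt(2) ≈ -384.26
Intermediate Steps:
K(y, F) = -2 + 2*y (K(y, F) = (-2 + y) + y = -2 + 2*y)
Z(z) = -5 + z**2 (Z(z) = -5 + z*z = -5 + z**2)
U = -4 + 30*sqrt(2) (U = 15*sqrt(8) + 1*(-1 - 3) = 15*(2*sqrt(2)) + 1*(-4) = 30*sqrt(2) - 4 = -4 + 30*sqrt(2) ≈ 38.426)
U*(Z(-1) + K(-2, 0)) = (-4 + 30*sqrt(2))*((-5 + (-1)**2) + (-2 + 2*(-2))) = (-4 + 30*sqrt(2))*((-5 + 1) + (-2 - 4)) = (-4 + 30*sqrt(2))*(-4 - 6) = (-4 + 30*sqrt(2))*(-10) = 40 - 300*sqrt(2)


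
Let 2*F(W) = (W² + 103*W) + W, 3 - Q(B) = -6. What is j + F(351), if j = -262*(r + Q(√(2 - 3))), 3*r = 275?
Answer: 320867/6 ≈ 53478.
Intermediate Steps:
Q(B) = 9 (Q(B) = 3 - 1*(-6) = 3 + 6 = 9)
r = 275/3 (r = (⅓)*275 = 275/3 ≈ 91.667)
F(W) = W²/2 + 52*W (F(W) = ((W² + 103*W) + W)/2 = (W² + 104*W)/2 = W²/2 + 52*W)
j = -79124/3 (j = -262*(275/3 + 9) = -262*302/3 = -79124/3 ≈ -26375.)
j + F(351) = -79124/3 + (½)*351*(104 + 351) = -79124/3 + (½)*351*455 = -79124/3 + 159705/2 = 320867/6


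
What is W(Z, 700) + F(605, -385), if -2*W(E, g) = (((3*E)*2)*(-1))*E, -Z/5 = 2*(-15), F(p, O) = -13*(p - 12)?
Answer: 59791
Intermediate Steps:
F(p, O) = 156 - 13*p (F(p, O) = -13*(-12 + p) = 156 - 13*p)
Z = 150 (Z = -10*(-15) = -5*(-30) = 150)
W(E, g) = 3*E² (W(E, g) = -((3*E)*2)*(-1)*E/2 = -(6*E)*(-1)*E/2 = -(-6*E)*E/2 = -(-3)*E² = 3*E²)
W(Z, 700) + F(605, -385) = 3*150² + (156 - 13*605) = 3*22500 + (156 - 7865) = 67500 - 7709 = 59791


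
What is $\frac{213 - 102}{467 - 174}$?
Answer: $\frac{111}{293} \approx 0.37884$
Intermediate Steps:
$\frac{213 - 102}{467 - 174} = \frac{111}{293}$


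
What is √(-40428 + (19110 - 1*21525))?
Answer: I*√42843 ≈ 206.99*I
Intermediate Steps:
√(-40428 + (19110 - 1*21525)) = √(-40428 + (19110 - 21525)) = √(-40428 - 2415) = √(-42843) = I*√42843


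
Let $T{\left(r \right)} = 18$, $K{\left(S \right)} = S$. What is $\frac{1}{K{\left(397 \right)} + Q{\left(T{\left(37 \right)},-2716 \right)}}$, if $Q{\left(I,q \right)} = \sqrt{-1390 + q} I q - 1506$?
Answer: $\frac{i}{- 1109 i + 48888 \sqrt{4106}} \approx -1.1301 \cdot 10^{-10} + 3.1922 \cdot 10^{-7} i$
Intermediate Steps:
$Q{\left(I,q \right)} = -1506 + I q \sqrt{-1390 + q}$ ($Q{\left(I,q \right)} = I \sqrt{-1390 + q} q - 1506 = I q \sqrt{-1390 + q} - 1506 = -1506 + I q \sqrt{-1390 + q}$)
$\frac{1}{K{\left(397 \right)} + Q{\left(T{\left(37 \right)},-2716 \right)}} = \frac{1}{397 - \left(1506 + 48888 \sqrt{-1390 - 2716}\right)} = \frac{1}{397 - \left(1506 + 48888 \sqrt{-4106}\right)} = \frac{1}{397 - \left(1506 + 48888 i \sqrt{4106}\right)} = \frac{1}{-1109 - 48888 i \sqrt{4106}}$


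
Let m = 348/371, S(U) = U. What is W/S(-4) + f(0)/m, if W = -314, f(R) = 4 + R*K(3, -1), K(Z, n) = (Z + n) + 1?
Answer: 14401/174 ≈ 82.764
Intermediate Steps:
K(Z, n) = 1 + Z + n
f(R) = 4 + 3*R (f(R) = 4 + R*(1 + 3 - 1) = 4 + R*3 = 4 + 3*R)
m = 348/371 (m = 348*(1/371) = 348/371 ≈ 0.93801)
W/S(-4) + f(0)/m = -314/(-4) + (4 + 3*0)/(348/371) = -314*(-¼) + (4 + 0)*(371/348) = 157/2 + 4*(371/348) = 157/2 + 371/87 = 14401/174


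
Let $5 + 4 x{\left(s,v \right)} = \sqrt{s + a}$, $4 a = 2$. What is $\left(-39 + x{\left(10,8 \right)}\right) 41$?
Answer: $- \frac{6601}{4} + \frac{41 \sqrt{42}}{8} \approx -1617.0$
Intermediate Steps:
$a = \frac{1}{2}$ ($a = \frac{1}{4} \cdot 2 = \frac{1}{2} \approx 0.5$)
$x{\left(s,v \right)} = - \frac{5}{4} + \frac{\sqrt{\frac{1}{2} + s}}{4}$ ($x{\left(s,v \right)} = - \frac{5}{4} + \frac{\sqrt{s + \frac{1}{2}}}{4} = - \frac{5}{4} + \frac{\sqrt{\frac{1}{2} + s}}{4}$)
$\left(-39 + x{\left(10,8 \right)}\right) 41 = \left(-39 - \left(\frac{5}{4} - \frac{\sqrt{2 + 4 \cdot 10}}{8}\right)\right) 41 = \left(-39 - \left(\frac{5}{4} - \frac{\sqrt{2 + 40}}{8}\right)\right) 41 = \left(-39 - \left(\frac{5}{4} - \frac{\sqrt{42}}{8}\right)\right) 41 = \left(- \frac{161}{4} + \frac{\sqrt{42}}{8}\right) 41 = - \frac{6601}{4} + \frac{41 \sqrt{42}}{8}$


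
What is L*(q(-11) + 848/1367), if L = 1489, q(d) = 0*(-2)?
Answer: 1262672/1367 ≈ 923.68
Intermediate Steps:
q(d) = 0
L*(q(-11) + 848/1367) = 1489*(0 + 848/1367) = 1489*(848/1367) = 1262672/1367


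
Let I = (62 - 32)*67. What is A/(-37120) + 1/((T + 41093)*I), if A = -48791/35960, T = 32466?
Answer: 721525934489/19736017637836800 ≈ 3.6559e-5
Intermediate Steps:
I = 2010 (I = 30*67 = 2010)
A = -48791/35960 (A = -48791*1/35960 = -48791/35960 ≈ -1.3568)
A/(-37120) + 1/((T + 41093)*I) = -48791/35960/(-37120) + 1/((32466 + 41093)*2010) = -48791/35960*(-1/37120) + (1/2010)/73559 = 48791/1334835200 + (1/73559)*(1/2010) = 48791/1334835200 + 1/147853590 = 721525934489/19736017637836800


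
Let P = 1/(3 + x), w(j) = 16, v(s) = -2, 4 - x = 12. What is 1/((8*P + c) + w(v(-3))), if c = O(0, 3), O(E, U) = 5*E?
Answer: 5/72 ≈ 0.069444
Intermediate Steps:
x = -8 (x = 4 - 1*12 = 4 - 12 = -8)
P = -1/5 (P = 1/(3 - 8) = 1/(-5) = -1/5 ≈ -0.20000)
c = 0 (c = 5*0 = 0)
1/((8*P + c) + w(v(-3))) = 1/((8*(-1/5) + 0) + 16) = 1/((-8/5 + 0) + 16) = 1/(-8/5 + 16) = 1/(72/5) = 5/72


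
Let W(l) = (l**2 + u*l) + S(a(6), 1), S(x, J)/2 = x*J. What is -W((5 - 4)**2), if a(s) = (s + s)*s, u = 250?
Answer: -395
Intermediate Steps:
a(s) = 2*s**2 (a(s) = (2*s)*s = 2*s**2)
S(x, J) = 2*J*x (S(x, J) = 2*(x*J) = 2*(J*x) = 2*J*x)
W(l) = 144 + l**2 + 250*l (W(l) = (l**2 + 250*l) + 2*1*(2*6**2) = (l**2 + 250*l) + 2*1*(2*36) = (l**2 + 250*l) + 2*1*72 = (l**2 + 250*l) + 144 = 144 + l**2 + 250*l)
-W((5 - 4)**2) = -(144 + ((5 - 4)**2)**2 + 250*(5 - 4)**2) = -(144 + (1**2)**2 + 250*1**2) = -(144 + 1**2 + 250*1) = -(144 + 1 + 250) = -1*395 = -395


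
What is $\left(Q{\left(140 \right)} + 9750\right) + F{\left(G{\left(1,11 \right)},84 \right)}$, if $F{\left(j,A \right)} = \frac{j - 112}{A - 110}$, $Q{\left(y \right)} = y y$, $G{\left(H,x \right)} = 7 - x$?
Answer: $\frac{381608}{13} \approx 29354.0$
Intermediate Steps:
$Q{\left(y \right)} = y^{2}$
$F{\left(j,A \right)} = \frac{-112 + j}{-110 + A}$
$\left(Q{\left(140 \right)} + 9750\right) + F{\left(G{\left(1,11 \right)},84 \right)} = \left(140^{2} + 9750\right) + \frac{-112 + \left(7 - 11\right)}{-110 + 84} = \left(19600 + 9750\right) + \frac{-112 + \left(7 - 11\right)}{-26} = 29350 - \frac{-112 - 4}{26} = 29350 - - \frac{58}{13} = 29350 + \frac{58}{13} = \frac{381608}{13}$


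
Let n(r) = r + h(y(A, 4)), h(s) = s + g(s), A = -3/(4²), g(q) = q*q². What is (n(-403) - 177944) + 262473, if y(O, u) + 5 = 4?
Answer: 84124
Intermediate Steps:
g(q) = q³
A = -3/16 ≈ -0.18750
y(O, u) = -1 (y(O, u) = -5 + 4 = -1)
h(s) = s + s³
n(r) = -2 + r (n(r) = r + (-1 + (-1)³) = r + (-1 - 1) = r - 2 = -2 + r)
(n(-403) - 177944) + 262473 = ((-2 - 403) - 177944) + 262473 = (-405 - 177944) + 262473 = -178349 + 262473 = 84124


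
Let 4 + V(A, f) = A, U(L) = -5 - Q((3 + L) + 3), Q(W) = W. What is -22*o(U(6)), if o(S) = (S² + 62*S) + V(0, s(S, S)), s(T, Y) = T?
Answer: 16918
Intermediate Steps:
U(L) = -11 - L (U(L) = -5 - ((3 + L) + 3) = -5 - (6 + L) = -5 + (-6 - L) = -11 - L)
V(A, f) = -4 + A
o(S) = -4 + S² + 62*S (o(S) = (S² + 62*S) + (-4 + 0) = (S² + 62*S) - 4 = -4 + S² + 62*S)
-22*o(U(6)) = -22*(-4 + (-11 - 1*6)² + 62*(-11 - 1*6)) = -22*(-4 + (-11 - 6)² + 62*(-11 - 6)) = -22*(-4 + (-17)² + 62*(-17)) = -22*(-4 + 289 - 1054) = -22*(-769) = 16918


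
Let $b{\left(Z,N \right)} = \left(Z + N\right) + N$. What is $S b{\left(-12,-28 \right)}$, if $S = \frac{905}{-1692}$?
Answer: $\frac{15385}{423} \approx 36.371$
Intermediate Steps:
$S = - \frac{905}{1692}$ ($S = 905 \left(- \frac{1}{1692}\right) = - \frac{905}{1692} \approx -0.53487$)
$b{\left(Z,N \right)} = Z + 2 N$ ($b{\left(Z,N \right)} = \left(N + Z\right) + N = Z + 2 N$)
$S b{\left(-12,-28 \right)} = - \frac{905 \left(-12 + 2 \left(-28\right)\right)}{1692} = - \frac{905 \left(-12 - 56\right)}{1692} = \left(- \frac{905}{1692}\right) \left(-68\right) = \frac{15385}{423}$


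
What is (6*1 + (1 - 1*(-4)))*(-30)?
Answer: -330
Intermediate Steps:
(6*1 + (1 - 1*(-4)))*(-30) = (6 + (1 + 4))*(-30) = (6 + 5)*(-30) = 11*(-30) = -330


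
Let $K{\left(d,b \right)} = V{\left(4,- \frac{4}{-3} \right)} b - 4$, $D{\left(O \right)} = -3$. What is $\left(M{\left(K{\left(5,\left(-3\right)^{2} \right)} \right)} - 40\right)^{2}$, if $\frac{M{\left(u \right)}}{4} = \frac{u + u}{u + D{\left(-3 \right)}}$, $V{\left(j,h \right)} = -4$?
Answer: $\frac{1960000}{1849} \approx 1060.0$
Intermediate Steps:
$K{\left(d,b \right)} = -4 - 4 b$ ($K{\left(d,b \right)} = - 4 b - 4 = -4 - 4 b$)
$M{\left(u \right)} = \frac{8 u}{-3 + u}$ ($M{\left(u \right)} = 4 \frac{u + u}{u - 3} = 4 \frac{2 u}{-3 + u} = \frac{8 u}{-3 + u}$)
$\left(M{\left(K{\left(5,\left(-3\right)^{2} \right)} \right)} - 40\right)^{2} = \left(\frac{8 \left(-4 - 4 \left(-3\right)^{2}\right)}{-3 - \left(4 + 4 \left(-3\right)^{2}\right)} - 40\right)^{2} = \left(\frac{8 \left(-4 - 36\right)}{-3 - 40} - 40\right)^{2} = \left(8 \left(-40\right) \frac{1}{-3 - 40} - 40\right)^{2} = \left(8 \left(-40\right) \frac{1}{-43} - 40\right)^{2} = \left(8 \left(-40\right) \left(- \frac{1}{43}\right) - 40\right)^{2} = \left(\frac{320}{43} - 40\right)^{2} = \left(- \frac{1400}{43}\right)^{2} = \frac{1960000}{1849}$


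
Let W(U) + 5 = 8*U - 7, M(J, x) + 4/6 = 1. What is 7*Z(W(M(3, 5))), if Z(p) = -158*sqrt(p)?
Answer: -2212*I*sqrt(21)/3 ≈ -3378.9*I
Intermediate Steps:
M(J, x) = 1/3 (M(J, x) = -2/3 + 1 = 1/3)
W(U) = -12 + 8*U (W(U) = -5 + (8*U - 7) = -5 + (-7 + 8*U) = -12 + 8*U)
7*Z(W(M(3, 5))) = 7*(-158*sqrt(-12 + 8*(1/3))) = 7*(-158*sqrt(-12 + 8/3)) = 7*(-316*I*sqrt(21)/3) = -2212*I*sqrt(21)/3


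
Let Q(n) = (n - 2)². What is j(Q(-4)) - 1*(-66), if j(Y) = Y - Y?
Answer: 66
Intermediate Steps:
Q(n) = (-2 + n)²
j(Y) = 0
j(Q(-4)) - 1*(-66) = 0 - 1*(-66) = 0 + 66 = 66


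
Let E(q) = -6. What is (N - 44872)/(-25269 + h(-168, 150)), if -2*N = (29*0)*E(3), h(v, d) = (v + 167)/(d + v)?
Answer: 807696/454841 ≈ 1.7758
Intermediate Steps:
h(v, d) = (167 + v)/(d + v)
N = 0 (N = -29*0*(-6)/2 = -0*(-6) = -½*0 = 0)
(N - 44872)/(-25269 + h(-168, 150)) = (0 - 44872)/(-25269 + (167 - 168)/(150 - 168)) = -44872/(-25269 - 1/(-18)) = -44872/(-25269 - 1/18*(-1)) = -44872/(-25269 + 1/18) = -44872/(-454841/18) = -44872*(-18/454841) = 807696/454841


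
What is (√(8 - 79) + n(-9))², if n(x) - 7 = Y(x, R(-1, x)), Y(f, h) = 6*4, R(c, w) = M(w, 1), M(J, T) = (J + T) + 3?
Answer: (31 + I*√71)² ≈ 890.0 + 522.42*I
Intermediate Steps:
M(J, T) = 3 + J + T
R(c, w) = 4 + w (R(c, w) = 3 + w + 1 = 4 + w)
Y(f, h) = 24
n(x) = 31 (n(x) = 7 + 24 = 31)
(√(8 - 79) + n(-9))² = (√(8 - 79) + 31)² = (√(-71) + 31)² = (I*√71 + 31)² = (31 + I*√71)²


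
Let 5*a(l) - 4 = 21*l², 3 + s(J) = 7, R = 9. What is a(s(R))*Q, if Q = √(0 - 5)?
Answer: 68*I*√5 ≈ 152.05*I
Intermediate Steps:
s(J) = 4 (s(J) = -3 + 7 = 4)
Q = I*√5 (Q = √(-5) = I*√5 ≈ 2.2361*I)
a(l) = ⅘ + 21*l²/5 (a(l) = ⅘ + (21*l²)/5 = ⅘ + 21*l²/5)
a(s(R))*Q = (⅘ + (21/5)*4²)*(I*√5) = (⅘ + (21/5)*16)*(I*√5) = (⅘ + 336/5)*(I*√5) = 68*(I*√5) = 68*I*√5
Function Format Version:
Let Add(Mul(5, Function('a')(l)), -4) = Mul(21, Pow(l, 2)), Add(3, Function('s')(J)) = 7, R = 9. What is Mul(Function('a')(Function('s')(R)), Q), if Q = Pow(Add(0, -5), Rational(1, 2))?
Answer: Mul(68, I, Pow(5, Rational(1, 2))) ≈ Mul(152.05, I)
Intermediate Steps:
Function('s')(J) = 4 (Function('s')(J) = Add(-3, 7) = 4)
Q = Mul(I, Pow(5, Rational(1, 2))) (Q = Pow(-5, Rational(1, 2)) = Mul(I, Pow(5, Rational(1, 2))) ≈ Mul(2.2361, I))
Function('a')(l) = Add(Rational(4, 5), Mul(Rational(21, 5), Pow(l, 2))) (Function('a')(l) = Add(Rational(4, 5), Mul(Rational(1, 5), Mul(21, Pow(l, 2)))) = Add(Rational(4, 5), Mul(Rational(21, 5), Pow(l, 2))))
Mul(Function('a')(Function('s')(R)), Q) = Mul(Add(Rational(4, 5), Mul(Rational(21, 5), Pow(4, 2))), Mul(I, Pow(5, Rational(1, 2)))) = Mul(Add(Rational(4, 5), Mul(Rational(21, 5), 16)), Mul(I, Pow(5, Rational(1, 2)))) = Mul(Add(Rational(4, 5), Rational(336, 5)), Mul(I, Pow(5, Rational(1, 2)))) = Mul(68, Mul(I, Pow(5, Rational(1, 2)))) = Mul(68, I, Pow(5, Rational(1, 2)))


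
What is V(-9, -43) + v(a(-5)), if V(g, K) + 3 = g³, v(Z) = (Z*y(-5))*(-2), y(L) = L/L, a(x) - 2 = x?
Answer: -726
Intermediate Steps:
a(x) = 2 + x
y(L) = 1
v(Z) = -2*Z (v(Z) = (Z*1)*(-2) = Z*(-2) = -2*Z)
V(g, K) = -3 + g³
V(-9, -43) + v(a(-5)) = (-3 + (-9)³) - 2*(2 - 5) = (-3 - 729) - 2*(-3) = -732 + 6 = -726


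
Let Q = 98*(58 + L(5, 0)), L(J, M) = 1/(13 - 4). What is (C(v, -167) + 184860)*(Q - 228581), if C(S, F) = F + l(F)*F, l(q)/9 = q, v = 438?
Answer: -873991271650/9 ≈ -9.7110e+10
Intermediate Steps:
l(q) = 9*q
L(J, M) = ⅑ (L(J, M) = 1/9 = ⅑)
Q = 51254/9 (Q = 98*(58 + ⅑) = 98*(523/9) = 51254/9 ≈ 5694.9)
C(S, F) = F + 9*F² (C(S, F) = F + (9*F)*F = F + 9*F²)
(C(v, -167) + 184860)*(Q - 228581) = (-167*(1 + 9*(-167)) + 184860)*(51254/9 - 228581) = (-167*(1 - 1503) + 184860)*(-2005975/9) = (-167*(-1502) + 184860)*(-2005975/9) = (250834 + 184860)*(-2005975/9) = 435694*(-2005975/9) = -873991271650/9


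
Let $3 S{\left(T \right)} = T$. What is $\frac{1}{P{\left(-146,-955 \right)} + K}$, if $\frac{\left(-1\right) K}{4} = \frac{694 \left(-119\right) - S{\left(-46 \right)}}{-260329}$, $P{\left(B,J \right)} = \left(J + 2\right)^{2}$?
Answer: $\frac{780987}{709298431435} \approx 1.1011 \cdot 10^{-6}$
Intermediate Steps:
$S{\left(T \right)} = \frac{T}{3}$
$P{\left(B,J \right)} = \left(2 + J\right)^{2}$
$K = - \frac{990848}{780987}$ ($K = - 4 \frac{694 \left(-119\right) - \frac{1}{3} \left(-46\right)}{-260329} = - 4 \left(-82586 - - \frac{46}{3}\right) \left(- \frac{1}{260329}\right) = - 4 \left(-82586 + \frac{46}{3}\right) \left(- \frac{1}{260329}\right) = - 4 \left(\left(- \frac{247712}{3}\right) \left(- \frac{1}{260329}\right)\right) = \left(-4\right) \frac{247712}{780987} = - \frac{990848}{780987} \approx -1.2687$)
$\frac{1}{P{\left(-146,-955 \right)} + K} = \frac{1}{\left(2 - 955\right)^{2} - \frac{990848}{780987}} = \frac{1}{\left(-953\right)^{2} - \frac{990848}{780987}} = \frac{1}{908209 - \frac{990848}{780987}} = \frac{1}{\frac{709298431435}{780987}} = \frac{780987}{709298431435}$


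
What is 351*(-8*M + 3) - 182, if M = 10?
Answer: -27209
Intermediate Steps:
351*(-8*M + 3) - 182 = 351*(-8*10 + 3) - 182 = 351*(-80 + 3) - 182 = 351*(-77) - 182 = -27027 - 182 = -27209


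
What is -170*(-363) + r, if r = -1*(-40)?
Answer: 61750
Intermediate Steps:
r = 40
-170*(-363) + r = -170*(-363) + 40 = 61710 + 40 = 61750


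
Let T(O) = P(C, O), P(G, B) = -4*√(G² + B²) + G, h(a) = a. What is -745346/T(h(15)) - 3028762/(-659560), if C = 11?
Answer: 49309138469/32468340 + 2981384*√346/5415 ≈ 11760.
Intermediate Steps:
P(G, B) = G - 4*√(B² + G²) (P(G, B) = -4*√(B² + G²) + G = G - 4*√(B² + G²))
T(O) = 11 - 4*√(121 + O²) (T(O) = 11 - 4*√(O² + 11²) = 11 - 4*√(O² + 121) = 11 - 4*√(121 + O²))
-745346/T(h(15)) - 3028762/(-659560) = -745346/(11 - 4*√(121 + 15²)) - 3028762/(-659560) = -745346/(11 - 4*√(121 + 225)) - 3028762*(-1/659560) = -745346/(11 - 4*√346) + 137671/29980 = 137671/29980 - 745346/(11 - 4*√346)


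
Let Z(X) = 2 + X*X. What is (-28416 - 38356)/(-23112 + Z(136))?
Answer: 33386/2307 ≈ 14.472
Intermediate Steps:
Z(X) = 2 + X²
(-28416 - 38356)/(-23112 + Z(136)) = (-28416 - 38356)/(-23112 + (2 + 136²)) = -66772/(-23112 + (2 + 18496)) = -66772/(-23112 + 18498) = -66772/(-4614) = -66772*(-1/4614) = 33386/2307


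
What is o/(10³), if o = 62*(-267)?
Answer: -8277/500 ≈ -16.554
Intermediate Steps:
o = -16554
o/(10³) = -16554/(10³) = -16554/1000 = -16554*1/1000 = -8277/500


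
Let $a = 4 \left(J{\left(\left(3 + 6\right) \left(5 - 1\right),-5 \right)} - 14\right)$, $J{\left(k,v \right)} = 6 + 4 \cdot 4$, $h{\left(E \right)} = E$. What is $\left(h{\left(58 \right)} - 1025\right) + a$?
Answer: $-935$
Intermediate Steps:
$J{\left(k,v \right)} = 22$ ($J{\left(k,v \right)} = 6 + 16 = 22$)
$a = 32$ ($a = 4 \left(22 - 14\right) = 4 \cdot 8 = 32$)
$\left(h{\left(58 \right)} - 1025\right) + a = \left(58 - 1025\right) + 32 = -967 + 32 = -935$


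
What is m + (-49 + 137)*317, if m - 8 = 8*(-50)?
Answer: 27504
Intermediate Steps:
m = -392 (m = 8 + 8*(-50) = 8 - 400 = -392)
m + (-49 + 137)*317 = -392 + (-49 + 137)*317 = -392 + 88*317 = -392 + 27896 = 27504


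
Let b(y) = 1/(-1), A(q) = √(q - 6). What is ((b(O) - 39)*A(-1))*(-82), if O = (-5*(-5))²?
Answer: 3280*I*√7 ≈ 8678.1*I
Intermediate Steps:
O = 625 (O = 25² = 625)
A(q) = √(-6 + q)
b(y) = -1
((b(O) - 39)*A(-1))*(-82) = ((-1 - 39)*√(-6 - 1))*(-82) = -40*I*√7*(-82) = 3280*I*√7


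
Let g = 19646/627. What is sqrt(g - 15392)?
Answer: I*sqrt(138246)/3 ≈ 123.94*I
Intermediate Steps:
g = 94/3 (g = 19646*(1/627) = 94/3 ≈ 31.333)
sqrt(g - 15392) = sqrt(94/3 - 15392) = sqrt(-46082/3) = I*sqrt(138246)/3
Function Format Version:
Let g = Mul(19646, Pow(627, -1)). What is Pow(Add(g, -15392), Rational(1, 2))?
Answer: Mul(Rational(1, 3), I, Pow(138246, Rational(1, 2))) ≈ Mul(123.94, I)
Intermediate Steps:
g = Rational(94, 3) (g = Mul(19646, Rational(1, 627)) = Rational(94, 3) ≈ 31.333)
Pow(Add(g, -15392), Rational(1, 2)) = Pow(Add(Rational(94, 3), -15392), Rational(1, 2)) = Pow(Rational(-46082, 3), Rational(1, 2)) = Mul(Rational(1, 3), I, Pow(138246, Rational(1, 2)))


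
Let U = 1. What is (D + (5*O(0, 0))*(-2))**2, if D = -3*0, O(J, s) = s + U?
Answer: 100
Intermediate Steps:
O(J, s) = 1 + s (O(J, s) = s + 1 = 1 + s)
D = 0
(D + (5*O(0, 0))*(-2))**2 = (0 + (5*(1 + 0))*(-2))**2 = (0 + (5*1)*(-2))**2 = (0 + 5*(-2))**2 = (0 - 10)**2 = (-10)**2 = 100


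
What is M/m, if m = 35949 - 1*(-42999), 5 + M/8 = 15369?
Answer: 30728/19737 ≈ 1.5569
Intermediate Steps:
M = 122912 (M = -40 + 8*15369 = -40 + 122952 = 122912)
m = 78948 (m = 35949 + 42999 = 78948)
M/m = 122912/78948 = 122912*(1/78948) = 30728/19737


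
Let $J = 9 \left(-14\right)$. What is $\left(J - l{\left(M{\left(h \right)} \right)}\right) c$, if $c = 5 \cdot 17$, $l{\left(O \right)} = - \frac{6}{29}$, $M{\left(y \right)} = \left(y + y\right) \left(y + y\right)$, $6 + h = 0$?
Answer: $- \frac{310080}{29} \approx -10692.0$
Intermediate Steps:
$h = -6$ ($h = -6 + 0 = -6$)
$J = -126$
$M{\left(y \right)} = 4 y^{2}$ ($M{\left(y \right)} = 2 y 2 y = 4 y^{2}$)
$l{\left(O \right)} = - \frac{6}{29}$ ($l{\left(O \right)} = \left(-6\right) \frac{1}{29} = - \frac{6}{29}$)
$c = 85$
$\left(J - l{\left(M{\left(h \right)} \right)}\right) c = \left(-126 - - \frac{6}{29}\right) 85 = \left(-126 + \frac{6}{29}\right) 85 = \left(- \frac{3648}{29}\right) 85 = - \frac{310080}{29}$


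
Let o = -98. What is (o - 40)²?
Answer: 19044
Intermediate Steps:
(o - 40)² = (-98 - 40)² = (-138)² = 19044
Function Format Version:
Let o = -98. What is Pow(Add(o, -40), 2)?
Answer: 19044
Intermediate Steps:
Pow(Add(o, -40), 2) = Pow(Add(-98, -40), 2) = Pow(-138, 2) = 19044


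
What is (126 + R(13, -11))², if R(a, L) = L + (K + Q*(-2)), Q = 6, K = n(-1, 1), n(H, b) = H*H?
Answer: 10816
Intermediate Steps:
n(H, b) = H²
K = 1 (K = (-1)² = 1)
R(a, L) = -11 + L (R(a, L) = L + (1 + 6*(-2)) = L + (1 - 12) = L - 11 = -11 + L)
(126 + R(13, -11))² = (126 + (-11 - 11))² = (126 - 22)² = 104² = 10816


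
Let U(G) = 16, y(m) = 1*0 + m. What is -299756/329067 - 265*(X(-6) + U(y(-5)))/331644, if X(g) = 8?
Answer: -8458762082/9094424679 ≈ -0.93010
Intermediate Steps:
y(m) = m (y(m) = 0 + m = m)
-299756/329067 - 265*(X(-6) + U(y(-5)))/331644 = -299756/329067 - 265*(8 + 16)/331644 = -299756*1/329067 - 265*24*(1/331644) = -299756/329067 - 6360*1/331644 = -299756/329067 - 530/27637 = -8458762082/9094424679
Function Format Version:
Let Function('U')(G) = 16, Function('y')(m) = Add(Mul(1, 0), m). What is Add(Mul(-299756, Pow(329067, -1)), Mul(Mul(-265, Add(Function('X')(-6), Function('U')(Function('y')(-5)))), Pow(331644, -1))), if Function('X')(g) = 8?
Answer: Rational(-8458762082, 9094424679) ≈ -0.93010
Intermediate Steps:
Function('y')(m) = m (Function('y')(m) = Add(0, m) = m)
Add(Mul(-299756, Pow(329067, -1)), Mul(Mul(-265, Add(Function('X')(-6), Function('U')(Function('y')(-5)))), Pow(331644, -1))) = Add(Mul(-299756, Pow(329067, -1)), Mul(Mul(-265, Add(8, 16)), Pow(331644, -1))) = Add(Mul(-299756, Rational(1, 329067)), Mul(Mul(-265, 24), Rational(1, 331644))) = Add(Rational(-299756, 329067), Mul(-6360, Rational(1, 331644))) = Add(Rational(-299756, 329067), Rational(-530, 27637)) = Rational(-8458762082, 9094424679)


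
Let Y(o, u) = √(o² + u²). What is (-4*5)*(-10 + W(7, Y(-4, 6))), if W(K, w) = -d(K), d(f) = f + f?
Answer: 480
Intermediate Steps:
d(f) = 2*f
W(K, w) = -2*K
(-4*5)*(-10 + W(7, Y(-4, 6))) = (-4*5)*(-10 - 2*7) = -20*(-10 - 14) = -20*(-24) = 480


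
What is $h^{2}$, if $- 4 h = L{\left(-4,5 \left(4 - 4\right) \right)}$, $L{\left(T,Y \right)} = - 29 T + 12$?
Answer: $1024$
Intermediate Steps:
$L{\left(T,Y \right)} = 12 - 29 T$
$h = -32$ ($h = - \frac{12 - -116}{4} = - \frac{12 + 116}{4} = \left(- \frac{1}{4}\right) 128 = -32$)
$h^{2} = \left(-32\right)^{2} = 1024$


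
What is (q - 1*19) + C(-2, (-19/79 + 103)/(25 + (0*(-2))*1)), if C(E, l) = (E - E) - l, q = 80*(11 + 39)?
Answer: 7854357/1975 ≈ 3976.9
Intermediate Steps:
q = 4000 (q = 80*50 = 4000)
C(E, l) = -l (C(E, l) = 0 - l = -l)
(q - 1*19) + C(-2, (-19/79 + 103)/(25 + (0*(-2))*1)) = (4000 - 1*19) - (-19/79 + 103)/(25 + (0*(-2))*1) = (4000 - 19) - (-19*1/79 + 103)/(25 + 0*1) = 3981 - (-19/79 + 103)/(25 + 0) = 3981 - 8118/(79*25) = 3981 - 1*8118/1975 = 3981 - 8118/1975 = 7854357/1975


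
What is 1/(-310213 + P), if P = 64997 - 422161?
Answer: -1/667377 ≈ -1.4984e-6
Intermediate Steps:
P = -357164
1/(-310213 + P) = 1/(-310213 - 357164) = 1/(-667377) = -1/667377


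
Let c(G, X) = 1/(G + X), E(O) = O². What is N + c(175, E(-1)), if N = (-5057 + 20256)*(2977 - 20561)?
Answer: -47037622015/176 ≈ -2.6726e+8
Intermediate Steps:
N = -267259216 (N = 15199*(-17584) = -267259216)
N + c(175, E(-1)) = -267259216 + 1/(175 + (-1)²) = -267259216 + 1/(175 + 1) = -267259216 + 1/176 = -47037622015/176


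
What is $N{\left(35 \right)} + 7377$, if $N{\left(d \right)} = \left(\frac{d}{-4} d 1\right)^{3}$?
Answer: $- \frac{1837793497}{64} \approx -2.8716 \cdot 10^{7}$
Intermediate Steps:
$N{\left(d \right)} = - \frac{d^{6}}{64}$ ($N{\left(d \right)} = \left(d \left(- \frac{1}{4}\right) d 1\right)^{3} = \left(- \frac{d}{4} d 1\right)^{3} = \left(- \frac{d^{2}}{4} \cdot 1\right)^{3} = \left(- \frac{d^{2}}{4}\right)^{3} = - \frac{d^{6}}{64}$)
$N{\left(35 \right)} + 7377 = - \frac{35^{6}}{64} + 7377 = \left(- \frac{1}{64}\right) 1838265625 + 7377 = - \frac{1838265625}{64} + 7377 = - \frac{1837793497}{64}$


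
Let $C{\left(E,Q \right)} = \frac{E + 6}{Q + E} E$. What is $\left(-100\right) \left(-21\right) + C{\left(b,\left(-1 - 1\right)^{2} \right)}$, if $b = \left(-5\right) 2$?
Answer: $\frac{6280}{3} \approx 2093.3$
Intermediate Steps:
$b = -10$
$C{\left(E,Q \right)} = \frac{E \left(6 + E\right)}{E + Q}$ ($C{\left(E,Q \right)} = \frac{6 + E}{E + Q} E = \frac{E \left(6 + E\right)}{E + Q}$)
$\left(-100\right) \left(-21\right) + C{\left(b,\left(-1 - 1\right)^{2} \right)} = \left(-100\right) \left(-21\right) - \frac{10 \left(6 - 10\right)}{-10 + \left(-1 - 1\right)^{2}} = 2100 - 10 \frac{1}{-10 + \left(-2\right)^{2}} \left(-4\right) = 2100 - 10 \frac{1}{-10 + 4} \left(-4\right) = 2100 - 10 \frac{1}{-6} \left(-4\right) = 2100 - \left(- \frac{5}{3}\right) \left(-4\right) = 2100 - \frac{20}{3} = \frac{6280}{3}$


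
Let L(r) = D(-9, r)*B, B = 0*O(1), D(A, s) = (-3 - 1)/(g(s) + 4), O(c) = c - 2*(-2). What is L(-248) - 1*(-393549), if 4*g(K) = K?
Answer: 393549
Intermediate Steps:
O(c) = 4 + c (O(c) = c + 4 = 4 + c)
g(K) = K/4
D(A, s) = -4/(4 + s/4) (D(A, s) = (-3 - 1)/(s/4 + 4) = -4/(4 + s/4))
B = 0 (B = 0*(4 + 1) = 0*5 = 0)
L(r) = 0 (L(r) = -16/(16 + r)*0 = 0)
L(-248) - 1*(-393549) = 0 - 1*(-393549) = 0 + 393549 = 393549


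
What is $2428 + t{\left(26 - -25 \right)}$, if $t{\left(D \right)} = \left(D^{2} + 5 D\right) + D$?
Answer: $5335$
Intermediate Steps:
$t{\left(D \right)} = D^{2} + 6 D$
$2428 + t{\left(26 - -25 \right)} = 2428 + \left(26 - -25\right) \left(6 + \left(26 - -25\right)\right) = 2428 + \left(26 + 25\right) \left(6 + \left(26 + 25\right)\right) = 2428 + 51 \left(6 + 51\right) = 2428 + 51 \cdot 57 = 2428 + 2907 = 5335$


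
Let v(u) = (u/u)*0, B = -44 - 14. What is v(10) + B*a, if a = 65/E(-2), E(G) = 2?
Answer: -1885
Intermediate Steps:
B = -58
v(u) = 0 (v(u) = 1*0 = 0)
a = 65/2 ≈ 32.500
v(10) + B*a = 0 - 58*65/2 = 0 - 1885 = -1885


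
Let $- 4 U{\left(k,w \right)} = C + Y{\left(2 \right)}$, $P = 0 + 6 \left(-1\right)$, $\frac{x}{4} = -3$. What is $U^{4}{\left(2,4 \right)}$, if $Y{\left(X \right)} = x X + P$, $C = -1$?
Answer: $\frac{923521}{256} \approx 3607.5$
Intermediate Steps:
$x = -12$ ($x = 4 \left(-3\right) = -12$)
$P = -6$ ($P = 0 - 6 = -6$)
$Y{\left(X \right)} = -6 - 12 X$ ($Y{\left(X \right)} = - 12 X - 6 = -6 - 12 X$)
$U{\left(k,w \right)} = \frac{31}{4}$ ($U{\left(k,w \right)} = - \frac{-1 - 30}{4} = \left(- \frac{1}{4}\right) \left(-31\right) = \frac{31}{4}$)
$U^{4}{\left(2,4 \right)} = \left(\frac{31}{4}\right)^{4} = \frac{923521}{256}$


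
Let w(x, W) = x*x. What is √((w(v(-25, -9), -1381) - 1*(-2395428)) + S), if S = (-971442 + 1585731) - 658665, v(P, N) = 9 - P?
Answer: 4*√147013 ≈ 1533.7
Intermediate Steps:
w(x, W) = x²
S = -44376 (S = 614289 - 658665 = -44376)
√((w(v(-25, -9), -1381) - 1*(-2395428)) + S) = √(((9 - 1*(-25))² - 1*(-2395428)) - 44376) = √(((9 + 25)² + 2395428) - 44376) = √((34² + 2395428) - 44376) = √((1156 + 2395428) - 44376) = √(2396584 - 44376) = √2352208 = 4*√147013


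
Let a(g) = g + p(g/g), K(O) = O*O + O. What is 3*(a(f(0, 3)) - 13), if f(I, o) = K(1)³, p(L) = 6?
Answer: 3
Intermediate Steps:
K(O) = O + O² (K(O) = O² + O = O + O²)
f(I, o) = 8 (f(I, o) = (1*(1 + 1))³ = (1*2)³ = 2³ = 8)
a(g) = 6 + g (a(g) = g + 6 = 6 + g)
3*(a(f(0, 3)) - 13) = 3*((6 + 8) - 13) = 3*(14 - 13) = 3*1 = 3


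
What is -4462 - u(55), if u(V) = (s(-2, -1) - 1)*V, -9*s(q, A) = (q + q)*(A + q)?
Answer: -13001/3 ≈ -4333.7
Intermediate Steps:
s(q, A) = -2*q*(A + q)/9 (s(q, A) = -(q + q)*(A + q)/9 = -2*q*(A + q)/9)
u(V) = -7*V/3 (u(V) = (-2/9*(-2)*(-1 - 2) - 1)*V = (-2/9*(-2)*(-3) - 1)*V = (-4/3 - 1)*V = -7*V/3)
-4462 - u(55) = -4462 - (-7)*55/3 = -4462 - 1*(-385/3) = -4462 + 385/3 = -13001/3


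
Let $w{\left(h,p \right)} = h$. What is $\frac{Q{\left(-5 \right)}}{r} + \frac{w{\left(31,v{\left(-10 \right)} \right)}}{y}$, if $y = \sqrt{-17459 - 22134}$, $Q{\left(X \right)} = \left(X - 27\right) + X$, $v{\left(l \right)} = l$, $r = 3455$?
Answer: $- \frac{37}{3455} - \frac{31 i \sqrt{137}}{2329} \approx -0.010709 - 0.15579 i$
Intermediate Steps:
$Q{\left(X \right)} = -27 + 2 X$ ($Q{\left(X \right)} = \left(-27 + X\right) + X = -27 + 2 X$)
$y = 17 i \sqrt{137}$ ($y = \sqrt{-39593} = 17 i \sqrt{137} \approx 198.98 i$)
$\frac{Q{\left(-5 \right)}}{r} + \frac{w{\left(31,v{\left(-10 \right)} \right)}}{y} = \frac{-27 + 2 \left(-5\right)}{3455} + \frac{31}{17 i \sqrt{137}} = \left(-27 - 10\right) \frac{1}{3455} + 31 \left(- \frac{i \sqrt{137}}{2329}\right) = \left(-37\right) \frac{1}{3455} - \frac{31 i \sqrt{137}}{2329} = - \frac{37}{3455} - \frac{31 i \sqrt{137}}{2329}$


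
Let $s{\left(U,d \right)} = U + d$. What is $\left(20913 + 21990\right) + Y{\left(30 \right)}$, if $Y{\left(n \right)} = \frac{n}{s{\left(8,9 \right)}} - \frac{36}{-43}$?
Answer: $\frac{31363995}{731} \approx 42906.0$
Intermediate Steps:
$Y{\left(n \right)} = \frac{36}{43} + \frac{n}{17}$ ($Y{\left(n \right)} = \frac{n}{8 + 9} - \frac{36}{-43} = \frac{n}{17} - - \frac{36}{43} = n \frac{1}{17} + \frac{36}{43} = \frac{n}{17} + \frac{36}{43} = \frac{36}{43} + \frac{n}{17}$)
$\left(20913 + 21990\right) + Y{\left(30 \right)} = \left(20913 + 21990\right) + \left(\frac{36}{43} + \frac{1}{17} \cdot 30\right) = 42903 + \left(\frac{36}{43} + \frac{30}{17}\right) = 42903 + \frac{1902}{731} = \frac{31363995}{731}$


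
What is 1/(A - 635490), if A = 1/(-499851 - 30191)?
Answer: -530042/336836390581 ≈ -1.5736e-6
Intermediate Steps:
A = -1/530042 (A = 1/(-530042) = -1/530042 ≈ -1.8866e-6)
1/(A - 635490) = 1/(-1/530042 - 635490) = 1/(-336836390581/530042) = -530042/336836390581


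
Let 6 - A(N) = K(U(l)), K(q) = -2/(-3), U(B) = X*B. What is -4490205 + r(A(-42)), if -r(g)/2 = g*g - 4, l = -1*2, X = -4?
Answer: -40412285/9 ≈ -4.4903e+6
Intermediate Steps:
l = -2
U(B) = -4*B
K(q) = ⅔ (K(q) = -2*(-⅓) = ⅔)
A(N) = 16/3 (A(N) = 6 - 1*⅔ = 6 - ⅔ = 16/3)
r(g) = 8 - 2*g² (r(g) = -2*(g*g - 4) = -2*(g² - 4) = -2*(-4 + g²) = 8 - 2*g²)
-4490205 + r(A(-42)) = -4490205 + (8 - 2*(16/3)²) = -4490205 + (8 - 2*256/9) = -4490205 + (8 - 512/9) = -4490205 - 440/9 = -40412285/9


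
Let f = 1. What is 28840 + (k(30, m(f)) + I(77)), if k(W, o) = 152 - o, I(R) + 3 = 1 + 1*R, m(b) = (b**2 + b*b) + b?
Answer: 29064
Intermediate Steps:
m(b) = b + 2*b**2 (m(b) = (b**2 + b**2) + b = 2*b**2 + b = b + 2*b**2)
I(R) = -2 + R (I(R) = -3 + (1 + 1*R) = -3 + (1 + R) = -2 + R)
28840 + (k(30, m(f)) + I(77)) = 28840 + ((152 - (1 + 2*1)) + (-2 + 77)) = 28840 + ((152 - (1 + 2)) + 75) = 28840 + ((152 - 3) + 75) = 28840 + (149 + 75) = 28840 + 224 = 29064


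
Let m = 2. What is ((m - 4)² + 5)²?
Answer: 81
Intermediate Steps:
((m - 4)² + 5)² = ((2 - 4)² + 5)² = ((-2)² + 5)² = (4 + 5)² = 9² = 81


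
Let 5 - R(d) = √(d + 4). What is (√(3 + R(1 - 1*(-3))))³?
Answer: 2*√2*(4 - √2)^(3/2) ≈ 11.761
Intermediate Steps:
R(d) = 5 - √(4 + d) (R(d) = 5 - √(d + 4) = 5 - √(4 + d))
(√(3 + R(1 - 1*(-3))))³ = (√(3 + (5 - √(4 + (1 - 1*(-3))))))³ = (√(3 + (5 - √(4 + (1 + 3)))))³ = (√(3 + (5 - √(4 + 4))))³ = (√(3 + (5 - √8)))³ = (√(3 + (5 - 2*√2)))³ = (√(8 - 2*√2))³ = (8 - 2*√2)^(3/2)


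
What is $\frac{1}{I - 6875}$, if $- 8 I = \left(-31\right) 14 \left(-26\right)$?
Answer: $- \frac{2}{16571} \approx -0.00012069$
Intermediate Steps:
$I = - \frac{2821}{2}$ ($I = - \frac{\left(-31\right) 14 \left(-26\right)}{8} = - \frac{\left(-434\right) \left(-26\right)}{8} = \left(- \frac{1}{8}\right) 11284 = - \frac{2821}{2} \approx -1410.5$)
$\frac{1}{I - 6875} = \frac{1}{- \frac{2821}{2} - 6875} = \frac{1}{- \frac{16571}{2}} = - \frac{2}{16571}$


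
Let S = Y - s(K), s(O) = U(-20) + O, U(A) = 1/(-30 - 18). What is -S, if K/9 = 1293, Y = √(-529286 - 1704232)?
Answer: 558575/48 - 7*I*√45582 ≈ 11637.0 - 1494.5*I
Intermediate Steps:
Y = 7*I*√45582 (Y = √(-2233518) = 7*I*√45582 ≈ 1494.5*I)
K = 11637 (K = 9*1293 = 11637)
U(A) = -1/48 (U(A) = 1/(-48) = -1/48)
s(O) = -1/48 + O
S = -558575/48 + 7*I*√45582 (S = 7*I*√45582 - (-1/48 + 11637) = 7*I*√45582 - 1*558575/48 = 7*I*√45582 - 558575/48 = -558575/48 + 7*I*√45582 ≈ -11637.0 + 1494.5*I)
-S = -(-558575/48 + 7*I*√45582) = 558575/48 - 7*I*√45582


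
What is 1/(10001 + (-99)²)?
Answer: 1/19802 ≈ 5.0500e-5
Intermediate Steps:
1/(10001 + (-99)²) = 1/(10001 + 9801) = 1/19802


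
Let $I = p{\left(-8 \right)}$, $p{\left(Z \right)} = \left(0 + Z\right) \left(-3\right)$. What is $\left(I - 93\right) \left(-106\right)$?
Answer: $7314$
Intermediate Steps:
$p{\left(Z \right)} = - 3 Z$ ($p{\left(Z \right)} = Z \left(-3\right) = - 3 Z$)
$I = 24$ ($I = \left(-3\right) \left(-8\right) = 24$)
$\left(I - 93\right) \left(-106\right) = \left(24 - 93\right) \left(-106\right) = \left(-69\right) \left(-106\right) = 7314$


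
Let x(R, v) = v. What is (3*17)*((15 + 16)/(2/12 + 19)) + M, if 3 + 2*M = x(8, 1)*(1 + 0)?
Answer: 9371/115 ≈ 81.487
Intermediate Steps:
M = -1 (M = -3/2 + (1*(1 + 0))/2 = -3/2 + (1*1)/2 = -3/2 + (1/2)*1 = -3/2 + 1/2 = -1)
(3*17)*((15 + 16)/(2/12 + 19)) + M = (3*17)*((15 + 16)/(2/12 + 19)) - 1 = 51*(31/(2*(1/12) + 19)) - 1 = 51*(31/(1/6 + 19)) - 1 = 51*(31/(115/6)) - 1 = 51*(31*(6/115)) - 1 = 51*(186/115) - 1 = 9486/115 - 1 = 9371/115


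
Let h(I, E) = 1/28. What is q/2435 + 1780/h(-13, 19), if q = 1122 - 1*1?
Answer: 121361521/2435 ≈ 49840.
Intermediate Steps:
q = 1121 (q = 1122 - 1 = 1121)
h(I, E) = 1/28
q/2435 + 1780/h(-13, 19) = 1121/2435 + 1780/(1/28) = 1121*(1/2435) + 1780*28 = 1121/2435 + 49840 = 121361521/2435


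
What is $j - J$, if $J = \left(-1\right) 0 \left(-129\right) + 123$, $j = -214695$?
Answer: $-214818$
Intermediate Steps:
$J = 123$ ($J = 0 \left(-129\right) + 123 = 0 + 123 = 123$)
$j - J = -214695 - 123 = -214818$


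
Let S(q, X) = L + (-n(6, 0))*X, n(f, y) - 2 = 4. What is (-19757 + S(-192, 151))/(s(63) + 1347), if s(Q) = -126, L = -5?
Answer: -20668/1221 ≈ -16.927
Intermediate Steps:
n(f, y) = 6 (n(f, y) = 2 + 4 = 6)
S(q, X) = -5 - 6*X (S(q, X) = -5 + (-1*6)*X = -5 - 6*X)
(-19757 + S(-192, 151))/(s(63) + 1347) = (-19757 + (-5 - 6*151))/(-126 + 1347) = (-19757 + (-5 - 906))/1221 = (-19757 - 911)*(1/1221) = -20668*1/1221 = -20668/1221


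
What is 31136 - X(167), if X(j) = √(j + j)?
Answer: 31136 - √334 ≈ 31118.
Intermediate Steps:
X(j) = √2*√j (X(j) = √(2*j) = √2*√j)
31136 - X(167) = 31136 - √2*√167 = 31136 - √334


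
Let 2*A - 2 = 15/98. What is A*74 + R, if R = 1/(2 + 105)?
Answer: 835447/10486 ≈ 79.673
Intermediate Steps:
A = 211/196 (A = 1 + (15/98)/2 = 1 + (15*(1/98))/2 = 1 + (1/2)*(15/98) = 1 + 15/196 = 211/196 ≈ 1.0765)
R = 1/107 ≈ 0.0093458
A*74 + R = (211/196)*74 + 1/107 = 7807/98 + 1/107 = 835447/10486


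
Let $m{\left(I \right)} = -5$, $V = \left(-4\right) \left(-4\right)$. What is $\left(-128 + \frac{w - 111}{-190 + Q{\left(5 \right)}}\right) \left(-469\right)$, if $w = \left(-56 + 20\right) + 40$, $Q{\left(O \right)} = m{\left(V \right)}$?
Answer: $\frac{11656057}{195} \approx 59775.0$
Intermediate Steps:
$V = 16$
$Q{\left(O \right)} = -5$
$w = 4$ ($w = -36 + 40 = 4$)
$\left(-128 + \frac{w - 111}{-190 + Q{\left(5 \right)}}\right) \left(-469\right) = \left(-128 + \frac{4 - 111}{-190 - 5}\right) \left(-469\right) = \left(-128 - \frac{107}{-195}\right) \left(-469\right) = \left(-128 - - \frac{107}{195}\right) \left(-469\right) = \left(-128 + \frac{107}{195}\right) \left(-469\right) = \left(- \frac{24853}{195}\right) \left(-469\right) = \frac{11656057}{195}$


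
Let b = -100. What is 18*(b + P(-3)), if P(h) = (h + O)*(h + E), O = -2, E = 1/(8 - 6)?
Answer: -1575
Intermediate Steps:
E = 1/2 ≈ 0.50000
P(h) = (1/2 + h)*(-2 + h) (P(h) = (h - 2)*(h + 1/2) = (-2 + h)*(1/2 + h) = (1/2 + h)*(-2 + h))
18*(b + P(-3)) = 18*(-100 + (-1 + (-3)**2 - 3/2*(-3))) = 18*(-100 + (-1 + 9 + 9/2)) = 18*(-100 + 25/2) = 18*(-175/2) = -1575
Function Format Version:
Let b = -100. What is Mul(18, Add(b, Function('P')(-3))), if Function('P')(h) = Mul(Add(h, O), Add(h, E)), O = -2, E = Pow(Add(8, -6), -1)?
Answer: -1575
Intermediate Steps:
E = Rational(1, 2) (E = Pow(2, -1) = Rational(1, 2) ≈ 0.50000)
Function('P')(h) = Mul(Add(Rational(1, 2), h), Add(-2, h)) (Function('P')(h) = Mul(Add(h, -2), Add(h, Rational(1, 2))) = Mul(Add(-2, h), Add(Rational(1, 2), h)) = Mul(Add(Rational(1, 2), h), Add(-2, h)))
Mul(18, Add(b, Function('P')(-3))) = Mul(18, Add(-100, Add(-1, Pow(-3, 2), Mul(Rational(-3, 2), -3)))) = Mul(18, Add(-100, Add(-1, 9, Rational(9, 2)))) = Mul(18, Add(-100, Rational(25, 2))) = Mul(18, Rational(-175, 2)) = -1575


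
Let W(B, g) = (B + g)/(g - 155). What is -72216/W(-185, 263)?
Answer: -1299888/13 ≈ -99991.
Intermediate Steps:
W(B, g) = (B + g)/(-155 + g)
-72216/W(-185, 263) = -72216*(-155 + 263)/(-185 + 263) = -72216/(78/108) = -72216/((1/108)*78) = -72216/13/18 = -72216*18/13 = -1299888/13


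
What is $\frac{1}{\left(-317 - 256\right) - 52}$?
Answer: $- \frac{1}{625} \approx -0.0016$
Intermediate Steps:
$\frac{1}{\left(-317 - 256\right) - 52} = \frac{1}{-573 - 52} = \frac{1}{-625} = - \frac{1}{625}$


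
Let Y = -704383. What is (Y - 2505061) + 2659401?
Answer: -550043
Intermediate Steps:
(Y - 2505061) + 2659401 = (-704383 - 2505061) + 2659401 = -3209444 + 2659401 = -550043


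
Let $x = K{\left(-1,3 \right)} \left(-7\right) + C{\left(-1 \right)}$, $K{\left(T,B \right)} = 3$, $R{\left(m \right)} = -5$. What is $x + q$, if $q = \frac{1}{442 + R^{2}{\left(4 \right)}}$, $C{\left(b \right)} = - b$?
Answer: $- \frac{9339}{467} \approx -19.998$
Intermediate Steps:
$x = -20$ ($x = 3 \left(-7\right) - -1 = -21 + 1 = -20$)
$q = \frac{1}{467}$ ($q = \frac{1}{442 + \left(-5\right)^{2}} = \frac{1}{442 + 25} = \frac{1}{467} \approx 0.0021413$)
$x + q = -20 + \frac{1}{467} = - \frac{9339}{467}$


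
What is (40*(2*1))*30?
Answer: 2400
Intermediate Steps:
(40*(2*1))*30 = (40*2)*30 = 80*30 = 2400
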